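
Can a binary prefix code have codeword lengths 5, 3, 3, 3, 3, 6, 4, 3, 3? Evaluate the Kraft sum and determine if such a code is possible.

With common denominator 2^6 = 64: Σ 2^(−ℓᵢ) = 2/64 + 8/64 + 8/64 + 8/64 + 8/64 + 1/64 + 4/64 + 8/64 + 8/64 = 55/64 = 0.859375.
Kraft's inequality requires Σ ≤ 1; here Σ = 0.859375 ≤ 1, so such a prefix code exists.

0.859375; yes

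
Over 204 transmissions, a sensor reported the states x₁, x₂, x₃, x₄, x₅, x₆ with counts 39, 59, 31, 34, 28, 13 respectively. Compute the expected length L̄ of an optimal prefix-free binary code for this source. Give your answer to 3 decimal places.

2.520 bits/symbol

Probabilities are the counts divided by 204.
Repeatedly combine the two least-probable nodes; the expected code length is the sum of the merged weights.
merge 13/204 + 7/51 → 41/204
merge 31/204 + 1/6 → 65/204
merge 13/68 + 41/204 → 20/51
merge 59/204 + 65/204 → 31/51
merge 20/51 + 31/51 → 1
L = 41/204 + 65/204 + 20/51 + 31/51 + 1 = 257/102 ≈ 2.520 bits/symbol.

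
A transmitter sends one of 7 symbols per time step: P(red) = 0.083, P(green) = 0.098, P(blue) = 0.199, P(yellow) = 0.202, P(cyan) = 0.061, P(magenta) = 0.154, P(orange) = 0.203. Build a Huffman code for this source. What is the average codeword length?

2.739 bits/symbol

Repeatedly combine the two least-probable nodes; the expected code length is the sum of the merged weights.
merge 61/1000 + 83/1000 → 18/125
merge 49/500 + 18/125 → 121/500
merge 77/500 + 199/1000 → 353/1000
merge 101/500 + 203/1000 → 81/200
merge 121/500 + 353/1000 → 119/200
merge 81/200 + 119/200 → 1
L = 18/125 + 121/500 + 353/1000 + 81/200 + 119/200 + 1 = 2739/1000 = 2.739 bits/symbol.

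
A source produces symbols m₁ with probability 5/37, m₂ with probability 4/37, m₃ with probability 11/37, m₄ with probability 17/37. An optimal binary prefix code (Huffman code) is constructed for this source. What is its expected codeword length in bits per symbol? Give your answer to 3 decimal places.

1.784 bits/symbol

Repeatedly combine the two least-probable nodes; the expected code length is the sum of the merged weights.
merge 4/37 + 5/37 → 9/37
merge 9/37 + 11/37 → 20/37
merge 17/37 + 20/37 → 1
L = 9/37 + 20/37 + 1 = 66/37 ≈ 1.784 bits/symbol.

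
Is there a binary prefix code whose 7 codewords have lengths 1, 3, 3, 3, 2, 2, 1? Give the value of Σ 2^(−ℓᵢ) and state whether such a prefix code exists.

With common denominator 2^3 = 8: Σ 2^(−ℓᵢ) = 4/8 + 1/8 + 1/8 + 1/8 + 2/8 + 2/8 + 4/8 = 15/8 = 1.875.
Kraft's inequality requires Σ ≤ 1; here Σ = 1.875 > 1, so no such prefix code exists.

1.875; no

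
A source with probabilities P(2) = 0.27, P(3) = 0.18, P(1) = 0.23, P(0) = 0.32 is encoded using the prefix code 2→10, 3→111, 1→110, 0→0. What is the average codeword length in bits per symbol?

2.09 bits/symbol

L̄ = Σ pᵢ·ℓᵢ = 0.27·2 + 0.18·3 + 0.23·3 + 0.32·1 = 2.09 bits/symbol.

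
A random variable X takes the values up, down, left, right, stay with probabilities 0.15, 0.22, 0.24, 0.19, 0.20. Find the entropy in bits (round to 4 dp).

2.3049 bits

H = −Σ pᵢ log₂ pᵢ.
−0.15·log₂(0.15) = 0.4105
−0.22·log₂(0.22) = 0.4806
−0.24·log₂(0.24) = 0.4941
−0.19·log₂(0.19) = 0.4552
−0.20·log₂(0.20) = 0.4644
Sum ≈ 2.3049 → 2.3049 bits.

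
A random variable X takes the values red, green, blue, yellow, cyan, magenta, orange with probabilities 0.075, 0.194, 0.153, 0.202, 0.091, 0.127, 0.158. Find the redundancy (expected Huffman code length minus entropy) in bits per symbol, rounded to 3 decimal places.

0.037 bits

Entropy H = −Σ p log₂ p ≈ 2.7331 bits.
Huffman merges: 3/40+91/1000→83/500; 127/1000+153/1000→7/25; 79/500+83/500→81/250; 97/500+101/500→99/250; 7/25+81/250→151/250; 99/250+151/250→1. L = 277/100 ≈ 2.7700.
L − H = 2.7700 − 2.7331 = 0.037 bits.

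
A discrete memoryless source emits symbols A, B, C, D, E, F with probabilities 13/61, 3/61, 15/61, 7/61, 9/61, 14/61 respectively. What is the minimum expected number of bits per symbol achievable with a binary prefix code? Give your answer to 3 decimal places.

2.475 bits/symbol

Repeatedly combine the two least-probable nodes; the expected code length is the sum of the merged weights.
merge 3/61 + 7/61 → 10/61
merge 9/61 + 10/61 → 19/61
merge 13/61 + 14/61 → 27/61
merge 15/61 + 19/61 → 34/61
merge 27/61 + 34/61 → 1
L = 10/61 + 19/61 + 27/61 + 34/61 + 1 = 151/61 ≈ 2.475 bits/symbol.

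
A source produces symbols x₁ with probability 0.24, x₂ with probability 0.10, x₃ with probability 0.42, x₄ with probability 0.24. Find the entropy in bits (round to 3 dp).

1.846 bits

H = −Σ pᵢ log₂ pᵢ.
−0.24·log₂(0.24) = 0.4941
−0.10·log₂(0.10) = 0.3322
−0.42·log₂(0.42) = 0.5256
−0.24·log₂(0.24) = 0.4941
Sum ≈ 1.8461 → 1.846 bits.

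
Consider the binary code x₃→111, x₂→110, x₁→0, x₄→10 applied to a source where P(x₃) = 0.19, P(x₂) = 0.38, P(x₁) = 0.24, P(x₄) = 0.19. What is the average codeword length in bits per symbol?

L̄ = Σ pᵢ·ℓᵢ = 0.19·3 + 0.38·3 + 0.24·1 + 0.19·2 = 2.33 bits/symbol.

2.33 bits/symbol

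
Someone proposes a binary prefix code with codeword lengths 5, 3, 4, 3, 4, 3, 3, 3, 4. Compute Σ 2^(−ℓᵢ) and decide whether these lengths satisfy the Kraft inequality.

With common denominator 2^5 = 32: Σ 2^(−ℓᵢ) = 1/32 + 4/32 + 2/32 + 4/32 + 2/32 + 4/32 + 4/32 + 4/32 + 2/32 = 27/32 = 0.84375.
Kraft's inequality requires Σ ≤ 1; here Σ = 0.84375 ≤ 1, so such a prefix code exists.

0.84375; yes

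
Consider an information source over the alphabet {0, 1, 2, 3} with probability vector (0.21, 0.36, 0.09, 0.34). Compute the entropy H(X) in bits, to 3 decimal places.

1.845 bits

H = −Σ pᵢ log₂ pᵢ.
−0.21·log₂(0.21) = 0.4728
−0.36·log₂(0.36) = 0.5306
−0.09·log₂(0.09) = 0.3127
−0.34·log₂(0.34) = 0.5292
Sum ≈ 1.8453 → 1.845 bits.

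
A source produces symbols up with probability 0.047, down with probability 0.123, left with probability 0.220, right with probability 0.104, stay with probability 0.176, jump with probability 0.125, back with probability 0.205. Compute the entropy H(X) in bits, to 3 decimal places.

H = −Σ pᵢ log₂ pᵢ.
−0.047·log₂(0.047) = 0.2073
−0.123·log₂(0.123) = 0.3719
−0.220·log₂(0.220) = 0.4806
−0.104·log₂(0.104) = 0.3396
−0.176·log₂(0.176) = 0.4411
−0.125·log₂(0.125) = 0.3750
−0.205·log₂(0.205) = 0.4687
Sum ≈ 2.6842 → 2.684 bits.

2.684 bits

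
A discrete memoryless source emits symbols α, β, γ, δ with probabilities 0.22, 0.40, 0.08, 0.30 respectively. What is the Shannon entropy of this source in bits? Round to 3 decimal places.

1.822 bits

H = −Σ pᵢ log₂ pᵢ.
−0.22·log₂(0.22) = 0.4806
−0.40·log₂(0.40) = 0.5288
−0.08·log₂(0.08) = 0.2915
−0.30·log₂(0.30) = 0.5211
Sum ≈ 1.8219 → 1.822 bits.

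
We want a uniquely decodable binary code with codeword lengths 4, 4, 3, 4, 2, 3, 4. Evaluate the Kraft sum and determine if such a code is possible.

With common denominator 2^4 = 16: Σ 2^(−ℓᵢ) = 1/16 + 1/16 + 2/16 + 1/16 + 4/16 + 2/16 + 1/16 = 12/16 = 0.75.
Kraft's inequality requires Σ ≤ 1; here Σ = 0.75 ≤ 1, so such a prefix code exists.

0.75; yes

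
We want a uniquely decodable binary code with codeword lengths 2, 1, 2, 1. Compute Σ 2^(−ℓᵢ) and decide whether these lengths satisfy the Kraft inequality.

With common denominator 2^2 = 4: Σ 2^(−ℓᵢ) = 1/4 + 2/4 + 1/4 + 2/4 = 6/4 = 1.5.
Kraft's inequality requires Σ ≤ 1; here Σ = 1.5 > 1, so no such prefix code exists.

1.5; no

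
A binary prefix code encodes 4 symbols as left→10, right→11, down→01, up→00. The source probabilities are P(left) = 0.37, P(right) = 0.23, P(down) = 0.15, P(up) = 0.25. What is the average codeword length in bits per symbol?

2 bits/symbol

L̄ = Σ pᵢ·ℓᵢ = 0.37·2 + 0.23·2 + 0.15·2 + 0.25·2 = 2 bits/symbol.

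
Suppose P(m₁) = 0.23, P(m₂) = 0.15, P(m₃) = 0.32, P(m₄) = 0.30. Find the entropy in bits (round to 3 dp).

1.945 bits

H = −Σ pᵢ log₂ pᵢ.
−0.23·log₂(0.23) = 0.4877
−0.15·log₂(0.15) = 0.4105
−0.32·log₂(0.32) = 0.5260
−0.30·log₂(0.30) = 0.5211
Sum ≈ 1.9453 → 1.945 bits.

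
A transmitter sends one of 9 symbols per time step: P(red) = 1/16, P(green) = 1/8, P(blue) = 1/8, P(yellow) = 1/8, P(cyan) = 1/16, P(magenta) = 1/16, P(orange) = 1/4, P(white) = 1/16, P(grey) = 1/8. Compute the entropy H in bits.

3 bits

Each probability is a power of 1/2, so log₂(1/p) is an integer.
H = Σ p·log₂(1/p) = 1/16·4 + 1/8·3 + 1/8·3 + 1/8·3 + 1/16·4 + 1/16·4 + 1/4·2 + 1/16·4 + 1/8·3 = 3 bits.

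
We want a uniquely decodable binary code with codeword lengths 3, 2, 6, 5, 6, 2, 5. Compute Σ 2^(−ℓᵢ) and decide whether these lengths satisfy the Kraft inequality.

With common denominator 2^6 = 64: Σ 2^(−ℓᵢ) = 8/64 + 16/64 + 1/64 + 2/64 + 1/64 + 16/64 + 2/64 = 46/64 = 0.71875.
Kraft's inequality requires Σ ≤ 1; here Σ = 0.71875 ≤ 1, so such a prefix code exists.

0.71875; yes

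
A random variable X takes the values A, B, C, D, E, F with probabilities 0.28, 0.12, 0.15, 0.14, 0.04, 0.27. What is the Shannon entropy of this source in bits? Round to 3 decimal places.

2.385 bits

H = −Σ pᵢ log₂ pᵢ.
−0.28·log₂(0.28) = 0.5142
−0.12·log₂(0.12) = 0.3671
−0.15·log₂(0.15) = 0.4105
−0.14·log₂(0.14) = 0.3971
−0.04·log₂(0.04) = 0.1858
−0.27·log₂(0.27) = 0.5100
Sum ≈ 2.3847 → 2.385 bits.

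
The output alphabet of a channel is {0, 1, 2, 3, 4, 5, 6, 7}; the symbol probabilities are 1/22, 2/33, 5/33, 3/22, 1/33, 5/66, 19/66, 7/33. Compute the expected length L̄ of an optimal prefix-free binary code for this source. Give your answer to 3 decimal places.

2.712 bits/symbol

Repeatedly combine the two least-probable nodes; the expected code length is the sum of the merged weights.
merge 1/33 + 1/22 → 5/66
merge 2/33 + 5/66 → 3/22
merge 5/66 + 3/22 → 7/33
merge 3/22 + 5/33 → 19/66
merge 7/33 + 7/33 → 14/33
merge 19/66 + 19/66 → 19/33
merge 14/33 + 19/33 → 1
L = 5/66 + 3/22 + 7/33 + 19/66 + 14/33 + 19/33 + 1 = 179/66 ≈ 2.712 bits/symbol.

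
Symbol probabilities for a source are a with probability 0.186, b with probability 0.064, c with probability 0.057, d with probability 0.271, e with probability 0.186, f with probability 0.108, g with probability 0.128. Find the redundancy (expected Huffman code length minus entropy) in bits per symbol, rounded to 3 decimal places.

0.035 bits

Entropy H = −Σ p log₂ p ≈ 2.6290 bits.
Huffman merges: 57/1000+8/125→121/1000; 27/250+121/1000→229/1000; 16/125+93/500→157/500; 93/500+229/1000→83/200; 271/1000+157/500→117/200; 83/200+117/200→1. L = 333/125 ≈ 2.6640.
L − H = 2.6640 − 2.6290 = 0.035 bits.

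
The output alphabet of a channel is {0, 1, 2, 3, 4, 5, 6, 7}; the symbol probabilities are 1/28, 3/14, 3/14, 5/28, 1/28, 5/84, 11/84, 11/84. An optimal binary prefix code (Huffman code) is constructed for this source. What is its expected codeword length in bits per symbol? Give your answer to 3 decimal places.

2.774 bits/symbol

Repeatedly combine the two least-probable nodes; the expected code length is the sum of the merged weights.
merge 1/28 + 1/28 → 1/14
merge 5/84 + 1/14 → 11/84
merge 11/84 + 11/84 → 11/42
merge 11/84 + 5/28 → 13/42
merge 3/14 + 3/14 → 3/7
merge 11/42 + 13/42 → 4/7
merge 3/7 + 4/7 → 1
L = 1/14 + 11/84 + 11/42 + 13/42 + 3/7 + 4/7 + 1 = 233/84 ≈ 2.774 bits/symbol.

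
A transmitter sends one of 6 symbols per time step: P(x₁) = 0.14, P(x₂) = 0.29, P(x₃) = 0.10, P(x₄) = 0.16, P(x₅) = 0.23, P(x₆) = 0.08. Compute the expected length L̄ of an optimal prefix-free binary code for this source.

2.48 bits/symbol

Repeatedly combine the two least-probable nodes; the expected code length is the sum of the merged weights.
merge 2/25 + 1/10 → 9/50
merge 7/50 + 4/25 → 3/10
merge 9/50 + 23/100 → 41/100
merge 29/100 + 3/10 → 59/100
merge 41/100 + 59/100 → 1
L = 9/50 + 3/10 + 41/100 + 59/100 + 1 = 62/25 = 2.48 bits/symbol.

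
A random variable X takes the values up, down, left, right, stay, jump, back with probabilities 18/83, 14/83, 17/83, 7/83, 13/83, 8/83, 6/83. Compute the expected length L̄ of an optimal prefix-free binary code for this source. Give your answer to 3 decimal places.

2.735 bits/symbol

Repeatedly combine the two least-probable nodes; the expected code length is the sum of the merged weights.
merge 6/83 + 7/83 → 13/83
merge 8/83 + 13/83 → 21/83
merge 13/83 + 14/83 → 27/83
merge 17/83 + 18/83 → 35/83
merge 21/83 + 27/83 → 48/83
merge 35/83 + 48/83 → 1
L = 13/83 + 21/83 + 27/83 + 35/83 + 48/83 + 1 = 227/83 ≈ 2.735 bits/symbol.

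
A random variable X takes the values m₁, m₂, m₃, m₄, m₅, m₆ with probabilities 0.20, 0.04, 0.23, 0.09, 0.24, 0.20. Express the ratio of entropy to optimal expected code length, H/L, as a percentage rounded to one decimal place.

97.9%

Entropy H = −Σ p log₂ p ≈ 2.4090 bits.
Huffman merges: 1/25+9/100→13/100; 13/100+1/5→33/100; 1/5+23/100→43/100; 6/25+33/100→57/100; 43/100+57/100→1. L = 123/50 ≈ 2.4600.
Efficiency = H/L = 2.4090/2.4600 = 97.9%.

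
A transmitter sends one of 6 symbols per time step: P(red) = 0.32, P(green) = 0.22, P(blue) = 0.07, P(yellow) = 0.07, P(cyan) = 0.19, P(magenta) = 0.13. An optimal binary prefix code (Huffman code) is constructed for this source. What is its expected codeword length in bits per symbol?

2.41 bits/symbol

Repeatedly combine the two least-probable nodes; the expected code length is the sum of the merged weights.
merge 7/100 + 7/100 → 7/50
merge 13/100 + 7/50 → 27/100
merge 19/100 + 11/50 → 41/100
merge 27/100 + 8/25 → 59/100
merge 41/100 + 59/100 → 1
L = 7/50 + 27/100 + 41/100 + 59/100 + 1 = 241/100 = 2.41 bits/symbol.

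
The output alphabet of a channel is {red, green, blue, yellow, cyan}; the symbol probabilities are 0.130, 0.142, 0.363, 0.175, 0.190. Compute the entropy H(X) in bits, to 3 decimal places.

2.208 bits

H = −Σ pᵢ log₂ pᵢ.
−0.130·log₂(0.130) = 0.3826
−0.142·log₂(0.142) = 0.3999
−0.363·log₂(0.363) = 0.5307
−0.175·log₂(0.175) = 0.4401
−0.190·log₂(0.190) = 0.4552
Sum ≈ 2.2085 → 2.208 bits.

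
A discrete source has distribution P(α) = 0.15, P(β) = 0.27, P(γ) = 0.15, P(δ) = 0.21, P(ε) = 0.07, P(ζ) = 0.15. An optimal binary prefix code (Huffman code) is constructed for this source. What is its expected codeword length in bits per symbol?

Repeatedly combine the two least-probable nodes; the expected code length is the sum of the merged weights.
merge 7/100 + 3/20 → 11/50
merge 3/20 + 3/20 → 3/10
merge 21/100 + 11/50 → 43/100
merge 27/100 + 3/10 → 57/100
merge 43/100 + 57/100 → 1
L = 11/50 + 3/10 + 43/100 + 57/100 + 1 = 63/25 = 2.52 bits/symbol.

2.52 bits/symbol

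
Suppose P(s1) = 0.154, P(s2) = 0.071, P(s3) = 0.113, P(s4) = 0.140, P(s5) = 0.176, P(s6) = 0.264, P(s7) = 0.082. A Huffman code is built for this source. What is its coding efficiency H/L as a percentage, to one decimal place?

98.9%

Entropy H = −Σ p log₂ p ≈ 2.6834 bits.
Huffman merges: 71/1000+41/500→153/1000; 113/1000+7/50→253/1000; 153/1000+77/500→307/1000; 22/125+253/1000→429/1000; 33/125+307/1000→571/1000; 429/1000+571/1000→1. L = 2713/1000 ≈ 2.7130.
Efficiency = H/L = 2.6834/2.7130 = 98.9%.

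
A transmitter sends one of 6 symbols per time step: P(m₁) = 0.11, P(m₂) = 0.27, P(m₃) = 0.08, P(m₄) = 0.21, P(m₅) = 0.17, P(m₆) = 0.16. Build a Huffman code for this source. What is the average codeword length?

2.52 bits/symbol

Repeatedly combine the two least-probable nodes; the expected code length is the sum of the merged weights.
merge 2/25 + 11/100 → 19/100
merge 4/25 + 17/100 → 33/100
merge 19/100 + 21/100 → 2/5
merge 27/100 + 33/100 → 3/5
merge 2/5 + 3/5 → 1
L = 19/100 + 33/100 + 2/5 + 3/5 + 1 = 63/25 = 2.52 bits/symbol.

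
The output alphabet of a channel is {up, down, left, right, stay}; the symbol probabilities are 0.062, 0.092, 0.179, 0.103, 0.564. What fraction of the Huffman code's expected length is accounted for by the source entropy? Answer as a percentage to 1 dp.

Entropy H = −Σ p log₂ p ≈ 1.8134 bits.
Huffman merges: 31/500+23/250→77/500; 103/1000+77/500→257/1000; 179/1000+257/1000→109/250; 109/250+141/250→1. L = 1847/1000 ≈ 1.8470.
Efficiency = H/L = 1.8134/1.8470 = 98.2%.

98.2%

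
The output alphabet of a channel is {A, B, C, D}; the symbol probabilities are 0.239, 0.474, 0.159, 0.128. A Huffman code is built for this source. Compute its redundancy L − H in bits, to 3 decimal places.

0.008 bits

Entropy H = −Σ p log₂ p ≈ 1.8055 bits.
Huffman merges: 16/125+159/1000→287/1000; 239/1000+287/1000→263/500; 237/500+263/500→1. L = 1813/1000 ≈ 1.8130.
L − H = 1.8130 − 1.8055 = 0.008 bits.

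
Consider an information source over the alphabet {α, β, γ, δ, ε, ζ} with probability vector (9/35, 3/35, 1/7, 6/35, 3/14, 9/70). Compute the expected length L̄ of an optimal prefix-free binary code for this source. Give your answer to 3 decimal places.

2.529 bits/symbol

Repeatedly combine the two least-probable nodes; the expected code length is the sum of the merged weights.
merge 3/35 + 9/70 → 3/14
merge 1/7 + 6/35 → 11/35
merge 3/14 + 3/14 → 3/7
merge 9/35 + 11/35 → 4/7
merge 3/7 + 4/7 → 1
L = 3/14 + 11/35 + 3/7 + 4/7 + 1 = 177/70 ≈ 2.529 bits/symbol.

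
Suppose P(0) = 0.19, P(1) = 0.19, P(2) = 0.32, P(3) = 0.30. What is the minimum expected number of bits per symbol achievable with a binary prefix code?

2 bits/symbol

Repeatedly combine the two least-probable nodes; the expected code length is the sum of the merged weights.
merge 19/100 + 19/100 → 19/50
merge 3/10 + 8/25 → 31/50
merge 19/50 + 31/50 → 1
L = 19/50 + 31/50 + 1 = 2 bits/symbol.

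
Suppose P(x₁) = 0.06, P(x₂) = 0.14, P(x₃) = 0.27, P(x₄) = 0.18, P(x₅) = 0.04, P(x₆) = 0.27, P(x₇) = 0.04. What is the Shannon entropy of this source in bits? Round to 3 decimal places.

2.478 bits

H = −Σ pᵢ log₂ pᵢ.
−0.06·log₂(0.06) = 0.2435
−0.14·log₂(0.14) = 0.3971
−0.27·log₂(0.27) = 0.5100
−0.18·log₂(0.18) = 0.4453
−0.04·log₂(0.04) = 0.1858
−0.27·log₂(0.27) = 0.5100
−0.04·log₂(0.04) = 0.1858
Sum ≈ 2.4775 → 2.478 bits.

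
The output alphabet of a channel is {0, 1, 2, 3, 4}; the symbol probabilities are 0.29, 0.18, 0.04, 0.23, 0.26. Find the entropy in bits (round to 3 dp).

2.142 bits

H = −Σ pᵢ log₂ pᵢ.
−0.29·log₂(0.29) = 0.5179
−0.18·log₂(0.18) = 0.4453
−0.04·log₂(0.04) = 0.1858
−0.23·log₂(0.23) = 0.4877
−0.26·log₂(0.26) = 0.5053
Sum ≈ 2.1419 → 2.142 bits.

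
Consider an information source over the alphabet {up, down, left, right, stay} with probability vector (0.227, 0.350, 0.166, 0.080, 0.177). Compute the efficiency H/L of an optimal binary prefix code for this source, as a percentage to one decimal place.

Entropy H = −Σ p log₂ p ≈ 2.1795 bits.
Huffman merges: 2/25+83/500→123/500; 177/1000+227/1000→101/250; 123/500+7/20→149/250; 101/250+149/250→1. L = 1123/500 ≈ 2.2460.
Efficiency = H/L = 2.1795/2.2460 = 97.0%.

97.0%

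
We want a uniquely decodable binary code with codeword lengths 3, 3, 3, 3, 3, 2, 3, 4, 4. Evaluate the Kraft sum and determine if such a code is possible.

1.125; no

With common denominator 2^4 = 16: Σ 2^(−ℓᵢ) = 2/16 + 2/16 + 2/16 + 2/16 + 2/16 + 4/16 + 2/16 + 1/16 + 1/16 = 18/16 = 1.125.
Kraft's inequality requires Σ ≤ 1; here Σ = 1.125 > 1, so no such prefix code exists.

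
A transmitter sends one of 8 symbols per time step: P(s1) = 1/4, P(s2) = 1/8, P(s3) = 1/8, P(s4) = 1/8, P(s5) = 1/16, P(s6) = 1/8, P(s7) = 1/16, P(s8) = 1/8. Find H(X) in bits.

Each probability is a power of 1/2, so log₂(1/p) is an integer.
H = Σ p·log₂(1/p) = 1/4·2 + 1/8·3 + 1/8·3 + 1/8·3 + 1/16·4 + 1/8·3 + 1/16·4 + 1/8·3 = 2.875 bits.

2.875 bits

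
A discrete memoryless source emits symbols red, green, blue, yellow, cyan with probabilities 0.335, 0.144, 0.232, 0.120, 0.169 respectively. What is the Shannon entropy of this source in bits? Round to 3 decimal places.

H = −Σ pᵢ log₂ pᵢ.
−0.335·log₂(0.335) = 0.5286
−0.144·log₂(0.144) = 0.4026
−0.232·log₂(0.232) = 0.4890
−0.120·log₂(0.120) = 0.3671
−0.169·log₂(0.169) = 0.4335
Sum ≈ 2.2207 → 2.221 bits.

2.221 bits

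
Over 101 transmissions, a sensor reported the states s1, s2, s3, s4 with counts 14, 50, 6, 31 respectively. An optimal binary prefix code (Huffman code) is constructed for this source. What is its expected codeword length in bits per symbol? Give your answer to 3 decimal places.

Probabilities are the counts divided by 101.
Repeatedly combine the two least-probable nodes; the expected code length is the sum of the merged weights.
merge 6/101 + 14/101 → 20/101
merge 20/101 + 31/101 → 51/101
merge 50/101 + 51/101 → 1
L = 20/101 + 51/101 + 1 = 172/101 ≈ 1.703 bits/symbol.

1.703 bits/symbol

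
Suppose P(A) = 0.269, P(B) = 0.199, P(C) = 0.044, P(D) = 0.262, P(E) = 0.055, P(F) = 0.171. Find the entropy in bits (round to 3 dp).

H = −Σ pᵢ log₂ pᵢ.
−0.269·log₂(0.269) = 0.5096
−0.199·log₂(0.199) = 0.4635
−0.044·log₂(0.044) = 0.1983
−0.262·log₂(0.262) = 0.5063
−0.055·log₂(0.055) = 0.2301
−0.171·log₂(0.171) = 0.4357
Sum ≈ 2.3435 → 2.343 bits.

2.343 bits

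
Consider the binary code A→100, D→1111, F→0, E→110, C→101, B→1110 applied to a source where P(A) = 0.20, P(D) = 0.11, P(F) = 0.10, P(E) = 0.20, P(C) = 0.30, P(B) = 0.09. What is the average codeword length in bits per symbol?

3 bits/symbol

L̄ = Σ pᵢ·ℓᵢ = 0.20·3 + 0.11·4 + 0.10·1 + 0.20·3 + 0.30·3 + 0.09·4 = 3 bits/symbol.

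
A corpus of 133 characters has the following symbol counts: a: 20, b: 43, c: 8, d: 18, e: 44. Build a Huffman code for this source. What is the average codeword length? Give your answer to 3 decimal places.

Probabilities are the counts divided by 133.
Repeatedly combine the two least-probable nodes; the expected code length is the sum of the merged weights.
merge 8/133 + 18/133 → 26/133
merge 20/133 + 26/133 → 46/133
merge 43/133 + 44/133 → 87/133
merge 46/133 + 87/133 → 1
L = 26/133 + 46/133 + 87/133 + 1 = 292/133 ≈ 2.195 bits/symbol.

2.195 bits/symbol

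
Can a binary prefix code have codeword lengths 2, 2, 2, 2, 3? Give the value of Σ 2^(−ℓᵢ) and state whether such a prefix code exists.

1.125; no

With common denominator 2^3 = 8: Σ 2^(−ℓᵢ) = 2/8 + 2/8 + 2/8 + 2/8 + 1/8 = 9/8 = 1.125.
Kraft's inequality requires Σ ≤ 1; here Σ = 1.125 > 1, so no such prefix code exists.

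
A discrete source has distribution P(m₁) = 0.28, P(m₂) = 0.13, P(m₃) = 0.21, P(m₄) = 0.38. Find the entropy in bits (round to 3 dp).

1.900 bits

H = −Σ pᵢ log₂ pᵢ.
−0.28·log₂(0.28) = 0.5142
−0.13·log₂(0.13) = 0.3826
−0.21·log₂(0.21) = 0.4728
−0.38·log₂(0.38) = 0.5305
Sum ≈ 1.9001 → 1.900 bits.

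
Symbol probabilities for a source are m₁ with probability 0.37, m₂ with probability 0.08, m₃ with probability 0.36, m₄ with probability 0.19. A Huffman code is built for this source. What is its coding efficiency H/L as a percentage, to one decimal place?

Entropy H = −Σ p log₂ p ≈ 1.8081 bits.
Huffman merges: 2/25+19/100→27/100; 27/100+9/25→63/100; 37/100+63/100→1. L = 19/10 ≈ 1.9000.
Efficiency = H/L = 1.8081/1.9000 = 95.2%.

95.2%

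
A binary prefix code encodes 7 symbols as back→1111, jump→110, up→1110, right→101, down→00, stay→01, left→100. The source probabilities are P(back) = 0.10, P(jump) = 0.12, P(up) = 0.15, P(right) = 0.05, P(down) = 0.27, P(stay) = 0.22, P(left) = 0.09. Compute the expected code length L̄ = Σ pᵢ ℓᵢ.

2.76 bits/symbol

L̄ = Σ pᵢ·ℓᵢ = 0.10·4 + 0.12·3 + 0.15·4 + 0.05·3 + 0.27·2 + 0.22·2 + 0.09·3 = 2.76 bits/symbol.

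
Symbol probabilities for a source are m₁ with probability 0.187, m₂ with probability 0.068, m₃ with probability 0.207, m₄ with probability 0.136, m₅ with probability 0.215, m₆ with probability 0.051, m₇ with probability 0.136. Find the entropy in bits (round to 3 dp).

H = −Σ pᵢ log₂ pᵢ.
−0.187·log₂(0.187) = 0.4523
−0.068·log₂(0.068) = 0.2637
−0.207·log₂(0.207) = 0.4704
−0.136·log₂(0.136) = 0.3915
−0.215·log₂(0.215) = 0.4768
−0.051·log₂(0.051) = 0.2190
−0.136·log₂(0.136) = 0.3915
Sum ≈ 2.6651 → 2.665 bits.

2.665 bits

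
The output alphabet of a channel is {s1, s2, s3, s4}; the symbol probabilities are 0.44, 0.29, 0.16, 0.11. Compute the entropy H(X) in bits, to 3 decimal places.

1.812 bits

H = −Σ pᵢ log₂ pᵢ.
−0.44·log₂(0.44) = 0.5211
−0.29·log₂(0.29) = 0.5179
−0.16·log₂(0.16) = 0.4230
−0.11·log₂(0.11) = 0.3503
Sum ≈ 1.8124 → 1.812 bits.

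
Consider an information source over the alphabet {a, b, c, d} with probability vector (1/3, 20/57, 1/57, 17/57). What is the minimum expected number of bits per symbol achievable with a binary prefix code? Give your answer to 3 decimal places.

Repeatedly combine the two least-probable nodes; the expected code length is the sum of the merged weights.
merge 1/57 + 17/57 → 6/19
merge 6/19 + 1/3 → 37/57
merge 20/57 + 37/57 → 1
L = 6/19 + 37/57 + 1 = 112/57 ≈ 1.965 bits/symbol.

1.965 bits/symbol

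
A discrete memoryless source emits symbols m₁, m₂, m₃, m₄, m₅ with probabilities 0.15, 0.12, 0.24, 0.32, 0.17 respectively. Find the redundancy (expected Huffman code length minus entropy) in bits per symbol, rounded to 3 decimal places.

0.038 bits

Entropy H = −Σ p log₂ p ≈ 2.2324 bits.
Huffman merges: 3/25+3/20→27/100; 17/100+6/25→41/100; 27/100+8/25→59/100; 41/100+59/100→1. L = 227/100 ≈ 2.2700.
L − H = 2.2700 − 2.2324 = 0.038 bits.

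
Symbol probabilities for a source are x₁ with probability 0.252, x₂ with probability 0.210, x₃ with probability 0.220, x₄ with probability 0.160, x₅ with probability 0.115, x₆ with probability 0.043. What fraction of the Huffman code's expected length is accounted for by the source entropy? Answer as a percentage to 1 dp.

Entropy H = −Σ p log₂ p ≈ 2.4315 bits.
Huffman merges: 43/1000+23/200→79/500; 79/500+4/25→159/500; 21/100+11/50→43/100; 63/250+159/500→57/100; 43/100+57/100→1. L = 619/250 ≈ 2.4760.
Efficiency = H/L = 2.4315/2.4760 = 98.2%.

98.2%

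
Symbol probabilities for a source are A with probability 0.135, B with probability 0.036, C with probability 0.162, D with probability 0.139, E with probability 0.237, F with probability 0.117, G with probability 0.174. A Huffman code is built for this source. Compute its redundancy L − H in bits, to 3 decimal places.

Entropy H = −Σ p log₂ p ≈ 2.6772 bits.
Huffman merges: 9/250+117/1000→153/1000; 27/200+139/1000→137/500; 153/1000+81/500→63/200; 87/500+237/1000→411/1000; 137/500+63/200→589/1000; 411/1000+589/1000→1. L = 1371/500 ≈ 2.7420.
L − H = 2.7420 − 2.6772 = 0.065 bits.

0.065 bits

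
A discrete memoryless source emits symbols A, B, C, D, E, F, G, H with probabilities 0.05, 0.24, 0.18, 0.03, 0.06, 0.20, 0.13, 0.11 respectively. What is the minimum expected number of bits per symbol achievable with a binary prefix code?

2.78 bits/symbol

Repeatedly combine the two least-probable nodes; the expected code length is the sum of the merged weights.
merge 3/100 + 1/20 → 2/25
merge 3/50 + 2/25 → 7/50
merge 11/100 + 13/100 → 6/25
merge 7/50 + 9/50 → 8/25
merge 1/5 + 6/25 → 11/25
merge 6/25 + 8/25 → 14/25
merge 11/25 + 14/25 → 1
L = 2/25 + 7/50 + 6/25 + 8/25 + 11/25 + 14/25 + 1 = 139/50 = 2.78 bits/symbol.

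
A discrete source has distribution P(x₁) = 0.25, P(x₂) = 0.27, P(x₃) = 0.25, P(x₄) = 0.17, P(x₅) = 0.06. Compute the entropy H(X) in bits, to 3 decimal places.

2.188 bits

H = −Σ pᵢ log₂ pᵢ.
−0.25·log₂(0.25) = 0.5000
−0.27·log₂(0.27) = 0.5100
−0.25·log₂(0.25) = 0.5000
−0.17·log₂(0.17) = 0.4346
−0.06·log₂(0.06) = 0.2435
Sum ≈ 2.1881 → 2.188 bits.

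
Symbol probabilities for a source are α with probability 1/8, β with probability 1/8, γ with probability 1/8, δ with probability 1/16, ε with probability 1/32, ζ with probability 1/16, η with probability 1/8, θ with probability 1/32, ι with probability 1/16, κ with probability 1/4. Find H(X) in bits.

3.0625 bits

Each probability is a power of 1/2, so log₂(1/p) is an integer.
H = Σ p·log₂(1/p) = 1/8·3 + 1/8·3 + 1/8·3 + 1/16·4 + 1/32·5 + 1/16·4 + 1/8·3 + 1/32·5 + 1/16·4 + 1/4·2 = 3.0625 bits.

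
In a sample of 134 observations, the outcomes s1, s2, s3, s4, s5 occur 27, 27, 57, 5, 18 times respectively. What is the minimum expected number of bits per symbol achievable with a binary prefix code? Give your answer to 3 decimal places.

2.119 bits/symbol

Probabilities are the counts divided by 134.
Repeatedly combine the two least-probable nodes; the expected code length is the sum of the merged weights.
merge 5/134 + 9/67 → 23/134
merge 23/134 + 27/134 → 25/67
merge 27/134 + 25/67 → 77/134
merge 57/134 + 77/134 → 1
L = 23/134 + 25/67 + 77/134 + 1 = 142/67 ≈ 2.119 bits/symbol.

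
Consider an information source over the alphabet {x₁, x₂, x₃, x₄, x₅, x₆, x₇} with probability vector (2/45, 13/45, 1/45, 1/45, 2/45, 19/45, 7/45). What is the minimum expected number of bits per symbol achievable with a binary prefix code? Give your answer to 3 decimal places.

2.133 bits/symbol

Repeatedly combine the two least-probable nodes; the expected code length is the sum of the merged weights.
merge 1/45 + 1/45 → 2/45
merge 2/45 + 2/45 → 4/45
merge 2/45 + 4/45 → 2/15
merge 2/15 + 7/45 → 13/45
merge 13/45 + 13/45 → 26/45
merge 19/45 + 26/45 → 1
L = 2/45 + 4/45 + 2/15 + 13/45 + 26/45 + 1 = 32/15 ≈ 2.133 bits/symbol.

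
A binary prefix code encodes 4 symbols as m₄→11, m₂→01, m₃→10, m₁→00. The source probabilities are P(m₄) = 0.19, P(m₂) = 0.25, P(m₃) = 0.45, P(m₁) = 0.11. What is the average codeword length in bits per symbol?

2 bits/symbol

L̄ = Σ pᵢ·ℓᵢ = 0.19·2 + 0.25·2 + 0.45·2 + 0.11·2 = 2 bits/symbol.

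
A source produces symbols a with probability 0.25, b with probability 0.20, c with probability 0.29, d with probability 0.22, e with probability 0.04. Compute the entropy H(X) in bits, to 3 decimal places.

H = −Σ pᵢ log₂ pᵢ.
−0.25·log₂(0.25) = 0.5000
−0.20·log₂(0.20) = 0.4644
−0.29·log₂(0.29) = 0.5179
−0.22·log₂(0.22) = 0.4806
−0.04·log₂(0.04) = 0.1858
Sum ≈ 2.1486 → 2.149 bits.

2.149 bits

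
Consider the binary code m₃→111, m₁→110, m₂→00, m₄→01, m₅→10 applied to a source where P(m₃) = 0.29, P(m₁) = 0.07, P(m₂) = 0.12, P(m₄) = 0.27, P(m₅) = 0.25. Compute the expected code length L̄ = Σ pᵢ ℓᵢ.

L̄ = Σ pᵢ·ℓᵢ = 0.29·3 + 0.07·3 + 0.12·2 + 0.27·2 + 0.25·2 = 2.36 bits/symbol.

2.36 bits/symbol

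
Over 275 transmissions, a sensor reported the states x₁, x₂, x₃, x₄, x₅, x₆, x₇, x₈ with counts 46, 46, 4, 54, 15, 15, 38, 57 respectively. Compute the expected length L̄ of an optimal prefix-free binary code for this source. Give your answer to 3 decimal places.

Probabilities are the counts divided by 275.
Repeatedly combine the two least-probable nodes; the expected code length is the sum of the merged weights.
merge 4/275 + 3/55 → 19/275
merge 3/55 + 19/275 → 34/275
merge 34/275 + 38/275 → 72/275
merge 46/275 + 46/275 → 92/275
merge 54/275 + 57/275 → 111/275
merge 72/275 + 92/275 → 164/275
merge 111/275 + 164/275 → 1
L = 19/275 + 34/275 + 72/275 + 92/275 + 111/275 + 164/275 + 1 = 767/275 ≈ 2.789 bits/symbol.

2.789 bits/symbol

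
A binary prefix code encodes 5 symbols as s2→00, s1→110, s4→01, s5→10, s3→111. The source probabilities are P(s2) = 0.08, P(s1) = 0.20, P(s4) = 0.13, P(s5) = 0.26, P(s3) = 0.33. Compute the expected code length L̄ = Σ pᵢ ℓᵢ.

2.53 bits/symbol

L̄ = Σ pᵢ·ℓᵢ = 0.08·2 + 0.20·3 + 0.13·2 + 0.26·2 + 0.33·3 = 2.53 bits/symbol.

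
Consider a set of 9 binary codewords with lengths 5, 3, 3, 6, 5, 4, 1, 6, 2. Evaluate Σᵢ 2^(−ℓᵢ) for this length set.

1.15625

With common denominator 2^6 = 64: Σ 2^(−ℓᵢ) = 2/64 + 8/64 + 8/64 + 1/64 + 2/64 + 4/64 + 32/64 + 1/64 + 16/64 = 74/64 = 1.15625.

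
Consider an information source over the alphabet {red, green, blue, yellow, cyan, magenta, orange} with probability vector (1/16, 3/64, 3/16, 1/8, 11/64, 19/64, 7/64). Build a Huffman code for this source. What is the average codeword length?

Repeatedly combine the two least-probable nodes; the expected code length is the sum of the merged weights.
merge 3/64 + 1/16 → 7/64
merge 7/64 + 7/64 → 7/32
merge 1/8 + 11/64 → 19/64
merge 3/16 + 7/32 → 13/32
merge 19/64 + 19/64 → 19/32
merge 13/32 + 19/32 → 1
L = 7/64 + 7/32 + 19/64 + 13/32 + 19/32 + 1 = 21/8 = 2.625 bits/symbol.

2.625 bits/symbol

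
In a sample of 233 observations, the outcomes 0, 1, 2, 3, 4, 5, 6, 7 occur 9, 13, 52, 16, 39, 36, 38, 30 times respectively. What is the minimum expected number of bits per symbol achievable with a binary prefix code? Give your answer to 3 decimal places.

Probabilities are the counts divided by 233.
Repeatedly combine the two least-probable nodes; the expected code length is the sum of the merged weights.
merge 9/233 + 13/233 → 22/233
merge 16/233 + 22/233 → 38/233
merge 30/233 + 36/233 → 66/233
merge 38/233 + 38/233 → 76/233
merge 39/233 + 52/233 → 91/233
merge 66/233 + 76/233 → 142/233
merge 91/233 + 142/233 → 1
L = 22/233 + 38/233 + 66/233 + 76/233 + 91/233 + 142/233 + 1 = 668/233 ≈ 2.867 bits/symbol.

2.867 bits/symbol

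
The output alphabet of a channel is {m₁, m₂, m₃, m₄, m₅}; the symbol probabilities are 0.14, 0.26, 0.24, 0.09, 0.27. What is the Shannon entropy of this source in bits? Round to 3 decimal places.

H = −Σ pᵢ log₂ pᵢ.
−0.14·log₂(0.14) = 0.3971
−0.26·log₂(0.26) = 0.5053
−0.24·log₂(0.24) = 0.4941
−0.09·log₂(0.09) = 0.3127
−0.27·log₂(0.27) = 0.5100
Sum ≈ 2.2192 → 2.219 bits.

2.219 bits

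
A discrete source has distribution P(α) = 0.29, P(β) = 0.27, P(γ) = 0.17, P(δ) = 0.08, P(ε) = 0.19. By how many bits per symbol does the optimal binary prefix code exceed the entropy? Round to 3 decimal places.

0.041 bits

Entropy H = −Σ p log₂ p ≈ 2.2092 bits.
Huffman merges: 2/25+17/100→1/4; 19/100+1/4→11/25; 27/100+29/100→14/25; 11/25+14/25→1. L = 9/4 ≈ 2.2500.
L − H = 2.2500 − 2.2092 = 0.041 bits.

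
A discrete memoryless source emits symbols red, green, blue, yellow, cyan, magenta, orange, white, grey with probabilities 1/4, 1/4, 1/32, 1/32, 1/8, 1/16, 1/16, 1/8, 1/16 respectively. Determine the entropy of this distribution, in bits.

Each probability is a power of 1/2, so log₂(1/p) is an integer.
H = Σ p·log₂(1/p) = 1/4·2 + 1/4·2 + 1/32·5 + 1/32·5 + 1/8·3 + 1/16·4 + 1/16·4 + 1/8·3 + 1/16·4 = 2.8125 bits.

2.8125 bits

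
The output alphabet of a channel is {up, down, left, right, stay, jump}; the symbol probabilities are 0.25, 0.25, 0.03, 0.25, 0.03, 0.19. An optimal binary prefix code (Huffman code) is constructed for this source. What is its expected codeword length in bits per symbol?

Repeatedly combine the two least-probable nodes; the expected code length is the sum of the merged weights.
merge 3/100 + 3/100 → 3/50
merge 3/50 + 19/100 → 1/4
merge 1/4 + 1/4 → 1/2
merge 1/4 + 1/4 → 1/2
merge 1/2 + 1/2 → 1
L = 3/50 + 1/4 + 1/2 + 1/2 + 1 = 231/100 = 2.31 bits/symbol.

2.31 bits/symbol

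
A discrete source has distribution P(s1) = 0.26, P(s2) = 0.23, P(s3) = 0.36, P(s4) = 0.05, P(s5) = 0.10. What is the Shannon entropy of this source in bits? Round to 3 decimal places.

H = −Σ pᵢ log₂ pᵢ.
−0.26·log₂(0.26) = 0.5053
−0.23·log₂(0.23) = 0.4877
−0.36·log₂(0.36) = 0.5306
−0.05·log₂(0.05) = 0.2161
−0.10·log₂(0.10) = 0.3322
Sum ≈ 2.0719 → 2.072 bits.

2.072 bits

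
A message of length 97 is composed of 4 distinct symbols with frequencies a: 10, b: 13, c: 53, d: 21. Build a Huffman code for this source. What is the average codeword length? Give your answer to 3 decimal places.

1.691 bits/symbol

Probabilities are the counts divided by 97.
Repeatedly combine the two least-probable nodes; the expected code length is the sum of the merged weights.
merge 10/97 + 13/97 → 23/97
merge 21/97 + 23/97 → 44/97
merge 44/97 + 53/97 → 1
L = 23/97 + 44/97 + 1 = 164/97 ≈ 1.691 bits/symbol.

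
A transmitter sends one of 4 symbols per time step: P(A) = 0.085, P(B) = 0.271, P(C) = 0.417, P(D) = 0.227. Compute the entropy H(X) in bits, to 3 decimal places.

H = −Σ pᵢ log₂ pᵢ.
−0.085·log₂(0.085) = 0.3023
−0.271·log₂(0.271) = 0.5105
−0.417·log₂(0.417) = 0.5262
−0.227·log₂(0.227) = 0.4856
Sum ≈ 1.8246 → 1.825 bits.

1.825 bits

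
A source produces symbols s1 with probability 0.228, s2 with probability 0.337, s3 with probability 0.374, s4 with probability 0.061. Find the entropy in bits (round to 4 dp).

1.7919 bits

H = −Σ pᵢ log₂ pᵢ.
−0.228·log₂(0.228) = 0.4863
−0.337·log₂(0.337) = 0.5288
−0.374·log₂(0.374) = 0.5307
−0.061·log₂(0.061) = 0.2461
Sum ≈ 1.7919 → 1.7919 bits.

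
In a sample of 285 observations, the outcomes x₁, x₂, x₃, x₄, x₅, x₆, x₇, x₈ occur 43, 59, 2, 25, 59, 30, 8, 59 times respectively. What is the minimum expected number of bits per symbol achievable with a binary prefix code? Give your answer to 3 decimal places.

2.744 bits/symbol

Probabilities are the counts divided by 285.
Repeatedly combine the two least-probable nodes; the expected code length is the sum of the merged weights.
merge 2/285 + 8/285 → 2/57
merge 2/57 + 5/57 → 7/57
merge 2/19 + 7/57 → 13/57
merge 43/285 + 59/285 → 34/95
merge 59/285 + 59/285 → 118/285
merge 13/57 + 34/95 → 167/285
merge 118/285 + 167/285 → 1
L = 2/57 + 7/57 + 13/57 + 34/95 + 118/285 + 167/285 + 1 = 782/285 ≈ 2.744 bits/symbol.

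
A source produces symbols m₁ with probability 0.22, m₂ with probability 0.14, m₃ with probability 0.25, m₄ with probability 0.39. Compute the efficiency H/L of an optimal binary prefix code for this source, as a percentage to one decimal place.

Entropy H = −Σ p log₂ p ≈ 1.9075 bits.
Huffman merges: 7/50+11/50→9/25; 1/4+9/25→61/100; 39/100+61/100→1. L = 197/100 ≈ 1.9700.
Efficiency = H/L = 1.9075/1.9700 = 96.8%.

96.8%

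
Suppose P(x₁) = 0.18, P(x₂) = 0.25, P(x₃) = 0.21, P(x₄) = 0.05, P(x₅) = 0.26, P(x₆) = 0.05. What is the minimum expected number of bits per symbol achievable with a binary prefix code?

Repeatedly combine the two least-probable nodes; the expected code length is the sum of the merged weights.
merge 1/20 + 1/20 → 1/10
merge 1/10 + 9/50 → 7/25
merge 21/100 + 1/4 → 23/50
merge 13/50 + 7/25 → 27/50
merge 23/50 + 27/50 → 1
L = 1/10 + 7/25 + 23/50 + 27/50 + 1 = 119/50 = 2.38 bits/symbol.

2.38 bits/symbol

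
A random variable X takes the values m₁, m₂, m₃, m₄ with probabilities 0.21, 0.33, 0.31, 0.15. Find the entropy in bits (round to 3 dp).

1.935 bits

H = −Σ pᵢ log₂ pᵢ.
−0.21·log₂(0.21) = 0.4728
−0.33·log₂(0.33) = 0.5278
−0.31·log₂(0.31) = 0.5238
−0.15·log₂(0.15) = 0.4105
Sum ≈ 1.9350 → 1.935 bits.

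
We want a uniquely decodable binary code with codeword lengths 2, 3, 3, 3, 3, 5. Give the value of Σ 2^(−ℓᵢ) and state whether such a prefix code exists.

With common denominator 2^5 = 32: Σ 2^(−ℓᵢ) = 8/32 + 4/32 + 4/32 + 4/32 + 4/32 + 1/32 = 25/32 = 0.78125.
Kraft's inequality requires Σ ≤ 1; here Σ = 0.78125 ≤ 1, so such a prefix code exists.

0.78125; yes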